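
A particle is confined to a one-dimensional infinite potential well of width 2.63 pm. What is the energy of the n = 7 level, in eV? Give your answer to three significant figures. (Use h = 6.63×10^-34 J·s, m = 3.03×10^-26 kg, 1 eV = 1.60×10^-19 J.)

E_7 = 80.3 eV

For an infinite well E_n = n²h²/(8mL²), so E_1 = h²/(8mL²) = (6.63×10^-34)²/(8·3.03×10^-26·(2.63×10^-12 m)²) = 2.622×10^-19 J.
Then E_7 = 7²·E_1 = 49·2.622×10^-19 J = 1.285×10^-17 J.
Converting, E_7 = 1.285×10^-17 J / (1.60×10^-19 J/eV) = 80.3 eV.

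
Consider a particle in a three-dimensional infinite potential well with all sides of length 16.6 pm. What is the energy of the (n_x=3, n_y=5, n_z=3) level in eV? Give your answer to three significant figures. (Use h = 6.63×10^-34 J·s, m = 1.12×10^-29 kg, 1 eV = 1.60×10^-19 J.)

For a 3D rectangular well E = (h²/8m)·Σ n_i²/L_i² = (6.63×10^-34)²/(8·1.12×10^-29) · [3²/(16.6 pm)² + 5²/(16.6 pm)² + 3²/(16.6 pm)²].
Evaluating gives E = 7.655×10^-16 J = 4.78×10^3 eV.

E = 4.78×10^3 eV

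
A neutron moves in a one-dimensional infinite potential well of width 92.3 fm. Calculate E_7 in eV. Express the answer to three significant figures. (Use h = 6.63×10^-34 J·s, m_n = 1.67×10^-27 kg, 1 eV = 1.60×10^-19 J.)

E_7 = 1.18×10^6 eV

For an infinite well E_n = n²h²/(8m_nL²), so E_1 = h²/(8m_nL²) = (6.63×10^-34)²/(8·1.67×10^-27·(9.23×10^-14 m)²) = 3.862×10^-15 J.
Then E_7 = 7²·E_1 = 49·3.862×10^-15 J = 1.892×10^-13 J.
Converting, E_7 = 1.892×10^-13 J / (1.60×10^-19 J/eV) = 1.18×10^6 eV.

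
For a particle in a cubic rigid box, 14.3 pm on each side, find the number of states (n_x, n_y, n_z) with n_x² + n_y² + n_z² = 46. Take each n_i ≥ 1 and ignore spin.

degeneracy = 6

The level has n_x² + n_y² + n_z² = 46. The ordered positive-integer solutions are (1, 3, 6), (1, 6, 3), (3, 1, 6), (3, 6, 1), (6, 1, 3), (6, 3, 1).
That gives 6 states.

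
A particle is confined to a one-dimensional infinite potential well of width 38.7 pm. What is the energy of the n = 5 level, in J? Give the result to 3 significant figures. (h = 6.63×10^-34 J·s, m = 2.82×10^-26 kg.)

For an infinite well E_n = n²h²/(8mL²), so E_1 = h²/(8mL²) = (6.63×10^-34)²/(8·2.82×10^-26·(3.87×10^-11 m)²) = 1.301×10^-21 J.
Then E_5 = 5²·E_1 = 25·1.301×10^-21 J = 3.25×10^-20 J.

E_5 = 3.25×10^-20 J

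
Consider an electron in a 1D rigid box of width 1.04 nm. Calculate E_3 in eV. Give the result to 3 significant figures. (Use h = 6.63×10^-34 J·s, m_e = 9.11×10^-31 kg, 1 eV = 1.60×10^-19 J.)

E_3 = 3.14 eV

For an infinite well E_n = n²h²/(8m_eL²), so E_1 = h²/(8m_eL²) = (6.63×10^-34)²/(8·9.11×10^-31·(1.04×10^-9 m)²) = 5.576×10^-20 J.
Then E_3 = 3²·E_1 = 9·5.576×10^-20 J = 5.018×10^-19 J.
Converting, E_3 = 5.018×10^-19 J / (1.60×10^-19 J/eV) = 3.14 eV.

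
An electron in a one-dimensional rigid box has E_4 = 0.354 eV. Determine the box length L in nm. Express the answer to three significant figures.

From E_n = n²h²/(8m_eL²), L = n·h/√(8m_eE_n).
E_4 = 0.354 eV = 5.671×10^-20 J, so L = 4·6.626×10^-34/√(8·9.109×10^-31·5.671×10^-20) = 4.12×10^-9 m = 4.12 nm.

L = 4.12 nm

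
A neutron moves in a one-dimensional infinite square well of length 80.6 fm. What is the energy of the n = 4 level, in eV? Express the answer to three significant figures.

For an infinite well E_n = n²h²/(8m_nL²), so E_1 = h²/(8m_nL²) = (6.626×10^-34)²/(8·1.675×10^-27·(8.06×10^-14 m)²) = 5.043×10^-15 J.
Then E_4 = 4²·E_1 = 16·5.043×10^-15 J = 8.069×10^-14 J.
Converting, E_4 = 8.069×10^-14 J / (1.602×10^-19 J/eV) = 5.04×10^5 eV.

E_4 = 5.04×10^5 eV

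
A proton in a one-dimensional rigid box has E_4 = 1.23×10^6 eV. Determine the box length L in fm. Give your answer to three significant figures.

From E_n = n²h²/(8m_pL²), L = n·h/√(8m_pE_n).
E_4 = 1.23×10^6 eV = 1.970×10^-13 J, so L = 4·6.626×10^-34/√(8·1.673×10^-27·1.970×10^-13) = 5.16×10^-14 m = 51.6 fm.

L = 51.6 fm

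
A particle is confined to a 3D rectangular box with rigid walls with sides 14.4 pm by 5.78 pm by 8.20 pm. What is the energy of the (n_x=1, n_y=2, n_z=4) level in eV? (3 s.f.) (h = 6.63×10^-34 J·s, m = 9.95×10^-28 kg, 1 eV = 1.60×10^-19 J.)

E = 125 eV

For a 3D rectangular well E = (h²/8m)·Σ n_i²/L_i² = (6.63×10^-34)²/(8·9.95×10^-28) · [1²/(14.4 pm)² + 2²/(5.78 pm)² + 4²/(8.20 pm)²].
Evaluating gives E = 2.002×10^-17 J = 125 eV.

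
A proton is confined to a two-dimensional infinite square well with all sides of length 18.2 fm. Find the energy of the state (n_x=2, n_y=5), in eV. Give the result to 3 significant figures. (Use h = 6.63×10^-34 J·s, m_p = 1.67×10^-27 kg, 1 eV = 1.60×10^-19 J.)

E = 1.80×10^7 eV

For a 2D rectangular well E = (h²/8m_p)·Σ n_i²/L_i² = (6.63×10^-34)²/(8·1.67×10^-27) · [2²/(18.2 fm)² + 5²/(18.2 fm)²].
Evaluating gives E = 2.881×10^-12 J = 1.80×10^7 eV.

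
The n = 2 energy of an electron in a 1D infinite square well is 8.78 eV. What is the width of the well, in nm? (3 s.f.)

L = 0.414 nm

From E_n = n²h²/(8m_eL²), L = n·h/√(8m_eE_n).
E_2 = 8.78 eV = 1.407×10^-18 J, so L = 2·6.626×10^-34/√(8·9.109×10^-31·1.407×10^-18) = 4.14×10^-10 m = 0.414 nm.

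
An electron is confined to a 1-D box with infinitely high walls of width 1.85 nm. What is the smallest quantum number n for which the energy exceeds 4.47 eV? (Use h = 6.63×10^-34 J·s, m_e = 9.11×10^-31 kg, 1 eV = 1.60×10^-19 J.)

E_1 = h²/(8m_eL²) = 1.762×10^-20 J = 0.1101 eV.
Need n² > 4.47/0.1101 = 40.60, i.e. n > 6.372.
The smallest integer satisfying this is n = 7.

n = 7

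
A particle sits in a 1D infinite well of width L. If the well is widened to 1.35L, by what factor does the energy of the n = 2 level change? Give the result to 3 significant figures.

E_n ∝ 1/L², so the energy scales by 1/1.35² = 0.549.

0.549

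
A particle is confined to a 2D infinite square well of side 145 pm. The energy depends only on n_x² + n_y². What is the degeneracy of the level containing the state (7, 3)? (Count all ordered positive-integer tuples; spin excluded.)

The level has n_x² + n_y² = 58. The ordered positive-integer solutions are (3, 7), (7, 3).
That gives 2 states.

degeneracy = 2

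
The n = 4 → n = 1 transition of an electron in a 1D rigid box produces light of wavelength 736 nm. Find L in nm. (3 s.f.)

The photon carries ΔE = hc/λ = 6.626×10^-34·2.998×10^8/7.36×10^-7 m = 2.699×10^-19 J.
Since ΔE = (4² − 1²)E_1, E_1 = 1.799×10^-20 J, and L = h/√(8m_eE_1) = 1.83×10^-9 m = 1.83 nm.

L = 1.83 nm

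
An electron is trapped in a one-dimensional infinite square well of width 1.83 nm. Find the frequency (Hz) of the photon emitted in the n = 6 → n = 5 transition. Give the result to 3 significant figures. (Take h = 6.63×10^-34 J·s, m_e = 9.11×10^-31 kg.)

E_1 = h²/(8m_eL²) = 1.801×10^-20 J and ΔE = (6² − 5²)E_1 = 1.981×10^-19 J.
f = ΔE/h = 1.981×10^-19/6.63×10^-34 = 2.99×10^14 Hz.

f = 2.99×10^14 Hz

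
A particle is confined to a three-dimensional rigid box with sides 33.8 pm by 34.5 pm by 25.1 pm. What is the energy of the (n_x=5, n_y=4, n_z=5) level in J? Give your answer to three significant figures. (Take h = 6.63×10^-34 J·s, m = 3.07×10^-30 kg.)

E = 1.34×10^-15 J

For a 3D rectangular well E = (h²/8m)·Σ n_i²/L_i² = (6.63×10^-34)²/(8·3.07×10^-30) · [5²/(33.8 pm)² + 4²/(34.5 pm)² + 5²/(25.1 pm)²].
Evaluating gives E = 1.34×10^-15 J.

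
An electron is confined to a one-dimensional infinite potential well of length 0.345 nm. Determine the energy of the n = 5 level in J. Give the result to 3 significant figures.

For an infinite well E_n = n²h²/(8m_eL²), so E_1 = h²/(8m_eL²) = (6.626×10^-34)²/(8·9.109×10^-31·(3.45×10^-10 m)²) = 5.062×10^-19 J.
Then E_5 = 5²·E_1 = 25·5.062×10^-19 J = 1.27×10^-17 J.

E_5 = 1.27×10^-17 J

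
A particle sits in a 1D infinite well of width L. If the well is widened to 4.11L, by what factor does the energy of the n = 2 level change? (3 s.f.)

0.0592

E_n ∝ 1/L², so the energy scales by 1/4.11² = 0.0592.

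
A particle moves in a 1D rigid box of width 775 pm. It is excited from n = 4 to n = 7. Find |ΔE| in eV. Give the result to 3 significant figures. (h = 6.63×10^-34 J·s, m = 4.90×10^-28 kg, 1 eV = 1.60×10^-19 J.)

E_1 = h²/(8mL²) = 1.867×10^-22 J.
|ΔE| = |4² − 7²|·E_1 = 33·1.867×10^-22 J = 6.161×10^-21 J = 0.0385 eV.

|ΔE| = 0.0385 eV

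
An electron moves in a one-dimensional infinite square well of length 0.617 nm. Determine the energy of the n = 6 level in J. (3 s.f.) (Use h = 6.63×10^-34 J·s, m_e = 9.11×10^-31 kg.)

For an infinite well E_n = n²h²/(8m_eL²), so E_1 = h²/(8m_eL²) = (6.63×10^-34)²/(8·9.11×10^-31·(6.17×10^-10 m)²) = 1.584×10^-19 J.
Then E_6 = 6²·E_1 = 36·1.584×10^-19 J = 5.70×10^-18 J.

E_6 = 5.70×10^-18 J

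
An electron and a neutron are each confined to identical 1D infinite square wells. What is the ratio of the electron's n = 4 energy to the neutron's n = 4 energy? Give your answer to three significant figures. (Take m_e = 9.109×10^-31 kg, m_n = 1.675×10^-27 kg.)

E_n ∝ 1/m at fixed n and L, so the ratio is m_n/m_e = 1.675×10^-27/9.109×10^-31 = 1.84×10^3.

1.84×10^3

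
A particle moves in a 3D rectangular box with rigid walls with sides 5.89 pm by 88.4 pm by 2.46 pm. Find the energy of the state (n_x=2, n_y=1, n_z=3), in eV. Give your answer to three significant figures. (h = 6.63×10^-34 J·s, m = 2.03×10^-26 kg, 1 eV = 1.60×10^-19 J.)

For a 3D rectangular well E = (h²/8m)·Σ n_i²/L_i² = (6.63×10^-34)²/(8·2.03×10^-26) · [2²/(5.89 pm)² + 1²/(88.4 pm)² + 3²/(2.46 pm)²].
Evaluating gives E = 4.338×10^-18 J = 27.1 eV.

E = 27.1 eV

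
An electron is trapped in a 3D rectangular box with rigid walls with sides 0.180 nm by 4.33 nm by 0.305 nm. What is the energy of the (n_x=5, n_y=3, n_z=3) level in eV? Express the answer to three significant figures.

E = 327 eV

For a 3D rectangular well E = (h²/8m_e)·Σ n_i²/L_i² = (6.626×10^-34)²/(8·9.109×10^-31) · [5²/(0.180 nm)² + 3²/(4.33 nm)² + 3²/(0.305 nm)²].
Evaluating gives E = 5.235×10^-17 J = 327 eV.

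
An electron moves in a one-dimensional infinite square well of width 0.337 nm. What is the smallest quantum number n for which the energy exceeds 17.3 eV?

E_1 = h²/(8m_eL²) = 5.305×10^-19 J = 3.311 eV.
Need n² > 17.3/3.311 = 5.225, i.e. n > 2.286.
The smallest integer satisfying this is n = 3.

n = 3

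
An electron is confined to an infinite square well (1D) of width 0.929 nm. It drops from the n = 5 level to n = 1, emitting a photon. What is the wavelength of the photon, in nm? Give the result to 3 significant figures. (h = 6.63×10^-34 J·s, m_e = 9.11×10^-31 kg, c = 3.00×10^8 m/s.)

λ = 119 nm

E_1 = h²/(8m_eL²) = 6.989×10^-20 J, so ΔE = (5² − 1²)E_1 = 1.677×10^-18 J.
λ = hc/ΔE = (6.63×10^-34·3.00×10^8)/1.677×10^-18 = 1.19×10^-7 m = 119 nm.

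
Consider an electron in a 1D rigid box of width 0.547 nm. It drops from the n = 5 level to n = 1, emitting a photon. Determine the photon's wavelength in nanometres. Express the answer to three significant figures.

E_1 = h²/(8m_eL²) = 2.014×10^-19 J, so ΔE = (5² − 1²)E_1 = 4.834×10^-18 J.
λ = hc/ΔE = (6.626×10^-34·2.998×10^8)/4.834×10^-18 = 4.11×10^-8 m = 41.1 nm.

λ = 41.1 nm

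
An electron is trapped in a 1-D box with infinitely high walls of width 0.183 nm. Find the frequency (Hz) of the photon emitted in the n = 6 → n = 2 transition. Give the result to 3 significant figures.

f = 8.69×10^16 Hz

E_1 = h²/(8m_eL²) = 1.799×10^-18 J and ΔE = (6² − 2²)E_1 = 5.757×10^-17 J.
f = ΔE/h = 5.757×10^-17/6.626×10^-34 = 8.69×10^16 Hz.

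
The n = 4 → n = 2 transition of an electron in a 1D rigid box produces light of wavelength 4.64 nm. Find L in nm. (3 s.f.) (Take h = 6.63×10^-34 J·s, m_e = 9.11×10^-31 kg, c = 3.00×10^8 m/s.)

The photon carries ΔE = hc/λ = 6.63×10^-34·3.00×10^8/4.64×10^-9 m = 4.287×10^-17 J.
Since ΔE = (4² − 2²)E_1, E_1 = 3.573×10^-18 J, and L = h/√(8m_eE_1) = 1.30×10^-10 m = 0.130 nm.

L = 0.130 nm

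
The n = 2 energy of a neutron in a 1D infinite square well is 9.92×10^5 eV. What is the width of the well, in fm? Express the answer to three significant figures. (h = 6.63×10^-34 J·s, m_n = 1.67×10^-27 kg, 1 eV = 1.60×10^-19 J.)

From E_n = n²h²/(8m_nL²), L = n·h/√(8m_nE_n).
E_2 = 9.92×10^5 eV = 1.587×10^-13 J, so L = 2·6.63×10^-34/√(8·1.67×10^-27·1.587×10^-13) = 2.88×10^-14 m = 28.8 fm.

L = 28.8 fm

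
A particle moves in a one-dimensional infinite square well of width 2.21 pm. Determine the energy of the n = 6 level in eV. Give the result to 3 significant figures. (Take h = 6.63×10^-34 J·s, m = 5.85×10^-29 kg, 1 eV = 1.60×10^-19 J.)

E_6 = 4.33×10^4 eV

For an infinite well E_n = n²h²/(8mL²), so E_1 = h²/(8mL²) = (6.63×10^-34)²/(8·5.85×10^-29·(2.21×10^-12 m)²) = 1.923×10^-16 J.
Then E_6 = 6²·E_1 = 36·1.923×10^-16 J = 6.923×10^-15 J.
Converting, E_6 = 6.923×10^-15 J / (1.60×10^-19 J/eV) = 4.33×10^4 eV.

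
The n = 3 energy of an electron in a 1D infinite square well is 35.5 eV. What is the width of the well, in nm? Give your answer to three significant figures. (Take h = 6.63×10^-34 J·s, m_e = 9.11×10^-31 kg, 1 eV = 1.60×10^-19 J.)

L = 0.309 nm

From E_n = n²h²/(8m_eL²), L = n·h/√(8m_eE_n).
E_3 = 35.5 eV = 5.680×10^-18 J, so L = 3·6.63×10^-34/√(8·9.11×10^-31·5.680×10^-18) = 3.09×10^-10 m = 0.309 nm.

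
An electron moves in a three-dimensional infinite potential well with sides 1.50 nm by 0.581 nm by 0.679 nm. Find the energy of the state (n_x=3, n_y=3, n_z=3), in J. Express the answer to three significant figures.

For a 3D rectangular well E = (h²/8m_e)·Σ n_i²/L_i² = (6.626×10^-34)²/(8·9.109×10^-31) · [3²/(1.50 nm)² + 3²/(0.581 nm)² + 3²/(0.679 nm)²].
Evaluating gives E = 3.02×10^-18 J.

E = 3.02×10^-18 J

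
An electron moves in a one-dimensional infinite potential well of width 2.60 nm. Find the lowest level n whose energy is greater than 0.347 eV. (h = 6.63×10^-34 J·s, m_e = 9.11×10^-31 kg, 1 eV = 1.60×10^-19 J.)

n = 3

E_1 = h²/(8m_eL²) = 8.922×10^-21 J = 0.05576 eV.
Need n² > 0.347/0.05576 = 6.223, i.e. n > 2.495.
The smallest integer satisfying this is n = 3.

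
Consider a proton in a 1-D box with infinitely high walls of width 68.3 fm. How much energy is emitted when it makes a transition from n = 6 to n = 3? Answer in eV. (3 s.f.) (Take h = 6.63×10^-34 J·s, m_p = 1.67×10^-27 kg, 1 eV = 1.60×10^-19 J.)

|ΔE| = 1.19×10^6 eV

E_1 = h²/(8m_pL²) = 7.053×10^-15 J.
|ΔE| = |6² − 3²|·E_1 = 27·7.053×10^-15 J = 1.904×10^-13 J = 1.19×10^6 eV.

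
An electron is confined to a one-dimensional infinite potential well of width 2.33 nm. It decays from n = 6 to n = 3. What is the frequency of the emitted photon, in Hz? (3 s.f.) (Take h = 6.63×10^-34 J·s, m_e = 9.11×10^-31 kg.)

E_1 = h²/(8m_eL²) = 1.111×10^-20 J and ΔE = (6² − 3²)E_1 = 3.000×10^-19 J.
f = ΔE/h = 3.000×10^-19/6.63×10^-34 = 4.52×10^14 Hz.

f = 4.52×10^14 Hz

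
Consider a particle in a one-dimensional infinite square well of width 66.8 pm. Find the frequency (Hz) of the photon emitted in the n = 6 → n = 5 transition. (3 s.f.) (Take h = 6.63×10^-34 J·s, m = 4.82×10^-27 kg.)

f = 4.24×10^13 Hz

E_1 = h²/(8mL²) = 2.555×10^-21 J and ΔE = (6² − 5²)E_1 = 2.810×10^-20 J.
f = ΔE/h = 2.810×10^-20/6.63×10^-34 = 4.24×10^13 Hz.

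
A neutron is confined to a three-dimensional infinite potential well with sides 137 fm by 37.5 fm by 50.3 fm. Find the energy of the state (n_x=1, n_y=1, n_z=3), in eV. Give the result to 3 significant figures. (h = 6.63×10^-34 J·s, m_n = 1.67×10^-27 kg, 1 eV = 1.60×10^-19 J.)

E = 8.89×10^5 eV

For a 3D rectangular well E = (h²/8m_n)·Σ n_i²/L_i² = (6.63×10^-34)²/(8·1.67×10^-27) · [1²/(137 fm)² + 1²/(37.5 fm)² + 3²/(50.3 fm)²].
Evaluating gives E = 1.422×10^-13 J = 8.89×10^5 eV.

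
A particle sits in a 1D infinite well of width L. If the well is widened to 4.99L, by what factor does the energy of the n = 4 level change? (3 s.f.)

0.0402

E_n ∝ 1/L², so the energy scales by 1/4.99² = 0.0402.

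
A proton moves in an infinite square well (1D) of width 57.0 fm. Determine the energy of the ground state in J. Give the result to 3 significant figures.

E_1 = 1.01×10^-14 J

For an infinite well E_n = n²h²/(8m_pL²), so E_1 = h²/(8m_pL²) = (6.626×10^-34)²/(8·1.673×10^-27·(5.70×10^-14 m)²) = 1.010×10^-14 J.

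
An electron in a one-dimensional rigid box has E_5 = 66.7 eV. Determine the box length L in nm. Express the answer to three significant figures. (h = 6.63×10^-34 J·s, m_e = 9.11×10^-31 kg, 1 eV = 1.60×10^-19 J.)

L = 0.376 nm

From E_n = n²h²/(8m_eL²), L = n·h/√(8m_eE_n).
E_5 = 66.7 eV = 1.067×10^-17 J, so L = 5·6.63×10^-34/√(8·9.11×10^-31·1.067×10^-17) = 3.76×10^-10 m = 0.376 nm.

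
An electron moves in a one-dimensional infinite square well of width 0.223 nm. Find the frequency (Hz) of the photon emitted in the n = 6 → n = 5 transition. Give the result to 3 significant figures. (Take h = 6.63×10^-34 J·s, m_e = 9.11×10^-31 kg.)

E_1 = h²/(8m_eL²) = 1.213×10^-18 J and ΔE = (6² − 5²)E_1 = 1.334×10^-17 J.
f = ΔE/h = 1.334×10^-17/6.63×10^-34 = 2.01×10^16 Hz.

f = 2.01×10^16 Hz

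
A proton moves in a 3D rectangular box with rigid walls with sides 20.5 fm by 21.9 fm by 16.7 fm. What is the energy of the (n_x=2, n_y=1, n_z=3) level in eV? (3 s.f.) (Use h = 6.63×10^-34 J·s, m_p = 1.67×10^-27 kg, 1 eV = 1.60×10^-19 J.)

For a 3D rectangular well E = (h²/8m_p)·Σ n_i²/L_i² = (6.63×10^-34)²/(8·1.67×10^-27) · [2²/(20.5 fm)² + 1²/(21.9 fm)² + 3²/(16.7 fm)²].
Evaluating gives E = 1.444×10^-12 J = 9.02×10^6 eV.

E = 9.02×10^6 eV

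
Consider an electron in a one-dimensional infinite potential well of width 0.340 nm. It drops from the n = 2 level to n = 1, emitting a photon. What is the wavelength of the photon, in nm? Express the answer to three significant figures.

E_1 = h²/(8m_eL²) = 5.212×10^-19 J, so ΔE = (2² − 1²)E_1 = 1.564×10^-18 J.
λ = hc/ΔE = (6.626×10^-34·2.998×10^8)/1.564×10^-18 = 1.27×10^-7 m = 127 nm.

λ = 127 nm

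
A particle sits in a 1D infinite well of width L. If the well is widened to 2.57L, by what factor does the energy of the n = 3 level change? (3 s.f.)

E_n ∝ 1/L², so the energy scales by 1/2.57² = 0.151.

0.151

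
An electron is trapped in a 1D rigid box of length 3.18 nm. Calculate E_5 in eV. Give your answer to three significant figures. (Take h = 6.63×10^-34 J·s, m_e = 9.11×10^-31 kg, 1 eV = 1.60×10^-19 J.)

For an infinite well E_n = n²h²/(8m_eL²), so E_1 = h²/(8m_eL²) = (6.63×10^-34)²/(8·9.11×10^-31·(3.18×10^-9 m)²) = 5.964×10^-21 J.
Then E_5 = 5²·E_1 = 25·5.964×10^-21 J = 1.491×10^-19 J.
Converting, E_5 = 1.491×10^-19 J / (1.60×10^-19 J/eV) = 0.932 eV.

E_5 = 0.932 eV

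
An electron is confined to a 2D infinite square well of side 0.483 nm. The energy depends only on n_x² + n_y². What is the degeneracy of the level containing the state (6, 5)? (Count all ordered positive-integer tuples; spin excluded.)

degeneracy = 2

The level has n_x² + n_y² = 61. The ordered positive-integer solutions are (5, 6), (6, 5).
That gives 2 states.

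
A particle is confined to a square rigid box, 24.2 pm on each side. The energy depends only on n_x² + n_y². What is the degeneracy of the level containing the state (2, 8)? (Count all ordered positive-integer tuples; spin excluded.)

The level has n_x² + n_y² = 68. The ordered positive-integer solutions are (2, 8), (8, 2).
That gives 2 states.

degeneracy = 2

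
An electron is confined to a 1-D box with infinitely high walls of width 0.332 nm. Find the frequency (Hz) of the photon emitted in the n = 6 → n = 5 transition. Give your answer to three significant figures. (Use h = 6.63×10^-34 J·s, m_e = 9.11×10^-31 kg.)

E_1 = h²/(8m_eL²) = 5.472×10^-19 J and ΔE = (6² − 5²)E_1 = 6.019×10^-18 J.
f = ΔE/h = 6.019×10^-18/6.63×10^-34 = 9.08×10^15 Hz.

f = 9.08×10^15 Hz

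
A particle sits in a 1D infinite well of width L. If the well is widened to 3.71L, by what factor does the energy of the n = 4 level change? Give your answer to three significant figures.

E_n ∝ 1/L², so the energy scales by 1/3.71² = 0.0727.

0.0727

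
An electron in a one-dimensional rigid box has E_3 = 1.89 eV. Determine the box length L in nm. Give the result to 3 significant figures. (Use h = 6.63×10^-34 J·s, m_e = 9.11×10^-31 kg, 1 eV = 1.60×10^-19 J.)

L = 1.34 nm

From E_n = n²h²/(8m_eL²), L = n·h/√(8m_eE_n).
E_3 = 1.89 eV = 3.024×10^-19 J, so L = 3·6.63×10^-34/√(8·9.11×10^-31·3.024×10^-19) = 1.34×10^-9 m = 1.34 nm.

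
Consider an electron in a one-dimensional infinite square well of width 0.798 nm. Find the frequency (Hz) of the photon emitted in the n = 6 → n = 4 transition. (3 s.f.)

f = 2.86×10^15 Hz

E_1 = h²/(8m_eL²) = 9.461×10^-20 J and ΔE = (6² − 4²)E_1 = 1.892×10^-18 J.
f = ΔE/h = 1.892×10^-18/6.626×10^-34 = 2.86×10^15 Hz.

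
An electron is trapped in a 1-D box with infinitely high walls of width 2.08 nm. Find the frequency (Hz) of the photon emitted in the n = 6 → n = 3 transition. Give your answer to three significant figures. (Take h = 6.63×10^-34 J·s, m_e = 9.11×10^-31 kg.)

E_1 = h²/(8m_eL²) = 1.394×10^-20 J and ΔE = (6² − 3²)E_1 = 3.764×10^-19 J.
f = ΔE/h = 3.764×10^-19/6.63×10^-34 = 5.68×10^14 Hz.

f = 5.68×10^14 Hz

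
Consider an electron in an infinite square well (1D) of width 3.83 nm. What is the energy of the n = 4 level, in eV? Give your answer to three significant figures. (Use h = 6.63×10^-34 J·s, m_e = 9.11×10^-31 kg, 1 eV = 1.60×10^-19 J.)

For an infinite well E_n = n²h²/(8m_eL²), so E_1 = h²/(8m_eL²) = (6.63×10^-34)²/(8·9.11×10^-31·(3.83×10^-9 m)²) = 4.112×10^-21 J.
Then E_4 = 4²·E_1 = 16·4.112×10^-21 J = 6.579×10^-20 J.
Converting, E_4 = 6.579×10^-20 J / (1.60×10^-19 J/eV) = 0.411 eV.

E_4 = 0.411 eV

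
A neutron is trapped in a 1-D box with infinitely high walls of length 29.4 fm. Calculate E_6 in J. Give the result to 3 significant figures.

E_6 = 1.36×10^-12 J

For an infinite well E_n = n²h²/(8m_nL²), so E_1 = h²/(8m_nL²) = (6.626×10^-34)²/(8·1.675×10^-27·(2.94×10^-14 m)²) = 3.791×10^-14 J.
Then E_6 = 6²·E_1 = 36·3.791×10^-14 J = 1.36×10^-12 J.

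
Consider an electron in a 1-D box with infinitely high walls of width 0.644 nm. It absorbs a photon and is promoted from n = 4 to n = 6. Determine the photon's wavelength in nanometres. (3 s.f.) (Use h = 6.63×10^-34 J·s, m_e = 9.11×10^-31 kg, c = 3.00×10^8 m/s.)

λ = 68.4 nm

E_1 = h²/(8m_eL²) = 1.454×10^-19 J, so ΔE = (6² − 4²)E_1 = 2.908×10^-18 J.
λ = hc/ΔE = (6.63×10^-34·3.00×10^8)/2.908×10^-18 = 6.84×10^-8 m = 68.4 nm.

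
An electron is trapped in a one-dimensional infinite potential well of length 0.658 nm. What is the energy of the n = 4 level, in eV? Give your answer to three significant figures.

E_4 = 13.9 eV

For an infinite well E_n = n²h²/(8m_eL²), so E_1 = h²/(8m_eL²) = (6.626×10^-34)²/(8·9.109×10^-31·(6.58×10^-10 m)²) = 1.392×10^-19 J.
Then E_4 = 4²·E_1 = 16·1.392×10^-19 J = 2.227×10^-18 J.
Converting, E_4 = 2.227×10^-18 J / (1.602×10^-19 J/eV) = 13.9 eV.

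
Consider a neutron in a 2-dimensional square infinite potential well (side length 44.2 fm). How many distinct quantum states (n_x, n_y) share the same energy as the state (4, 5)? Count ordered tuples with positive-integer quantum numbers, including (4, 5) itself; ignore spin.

The level has n_x² + n_y² = 41. The ordered positive-integer solutions are (4, 5), (5, 4).
That gives 2 states.

degeneracy = 2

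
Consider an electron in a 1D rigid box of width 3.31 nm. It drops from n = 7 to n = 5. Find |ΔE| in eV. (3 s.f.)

E_1 = h²/(8m_eL²) = 5.499×10^-21 J.
|ΔE| = |7² − 5²|·E_1 = 24·5.499×10^-21 J = 1.320×10^-19 J = 0.824 eV.

|ΔE| = 0.824 eV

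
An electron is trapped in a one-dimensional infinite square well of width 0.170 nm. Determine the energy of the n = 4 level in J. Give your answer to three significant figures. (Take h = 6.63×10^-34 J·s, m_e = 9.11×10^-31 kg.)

E_4 = 3.34×10^-17 J

For an infinite well E_n = n²h²/(8m_eL²), so E_1 = h²/(8m_eL²) = (6.63×10^-34)²/(8·9.11×10^-31·(1.70×10^-10 m)²) = 2.087×10^-18 J.
Then E_4 = 4²·E_1 = 16·2.087×10^-18 J = 3.34×10^-17 J.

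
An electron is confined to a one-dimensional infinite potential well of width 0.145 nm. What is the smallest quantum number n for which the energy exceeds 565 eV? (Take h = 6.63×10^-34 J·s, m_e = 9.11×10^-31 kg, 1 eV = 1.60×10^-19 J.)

n = 6

E_1 = h²/(8m_eL²) = 2.869×10^-18 J = 17.93 eV.
Need n² > 565/17.93 = 31.51, i.e. n > 5.613.
The smallest integer satisfying this is n = 6.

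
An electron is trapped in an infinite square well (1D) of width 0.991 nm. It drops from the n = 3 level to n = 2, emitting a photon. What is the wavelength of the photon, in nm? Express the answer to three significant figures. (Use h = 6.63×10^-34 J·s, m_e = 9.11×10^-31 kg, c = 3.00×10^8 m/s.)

λ = 648 nm

E_1 = h²/(8m_eL²) = 6.141×10^-20 J, so ΔE = (3² − 2²)E_1 = 3.070×10^-19 J.
λ = hc/ΔE = (6.63×10^-34·3.00×10^8)/3.070×10^-19 = 6.48×10^-7 m = 648 nm.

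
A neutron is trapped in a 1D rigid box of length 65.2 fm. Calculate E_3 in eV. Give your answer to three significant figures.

For an infinite well E_n = n²h²/(8m_nL²), so E_1 = h²/(8m_nL²) = (6.626×10^-34)²/(8·1.675×10^-27·(6.52×10^-14 m)²) = 7.707×10^-15 J.
Then E_3 = 3²·E_1 = 9·7.707×10^-15 J = 6.936×10^-14 J.
Converting, E_3 = 6.936×10^-14 J / (1.602×10^-19 J/eV) = 4.33×10^5 eV.

E_3 = 4.33×10^5 eV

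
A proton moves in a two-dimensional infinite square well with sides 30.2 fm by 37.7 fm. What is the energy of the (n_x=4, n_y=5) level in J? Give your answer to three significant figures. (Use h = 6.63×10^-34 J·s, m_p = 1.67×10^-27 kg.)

For a 2D rectangular well E = (h²/8m_p)·Σ n_i²/L_i² = (6.63×10^-34)²/(8·1.67×10^-27) · [4²/(30.2 fm)² + 5²/(37.7 fm)²].
Evaluating gives E = 1.16×10^-12 J.

E = 1.16×10^-12 J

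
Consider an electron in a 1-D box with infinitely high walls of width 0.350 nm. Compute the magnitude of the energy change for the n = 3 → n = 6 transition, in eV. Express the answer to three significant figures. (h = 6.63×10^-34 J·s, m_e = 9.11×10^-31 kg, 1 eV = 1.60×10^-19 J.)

E_1 = h²/(8m_eL²) = 4.924×10^-19 J.
|ΔE| = |3² − 6²|·E_1 = 27·4.924×10^-19 J = 1.329×10^-17 J = 83.1 eV.

|ΔE| = 83.1 eV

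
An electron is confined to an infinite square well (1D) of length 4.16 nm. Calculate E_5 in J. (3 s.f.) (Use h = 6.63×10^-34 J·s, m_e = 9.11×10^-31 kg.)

E_5 = 8.71×10^-20 J

For an infinite well E_n = n²h²/(8m_eL²), so E_1 = h²/(8m_eL²) = (6.63×10^-34)²/(8·9.11×10^-31·(4.16×10^-9 m)²) = 3.485×10^-21 J.
Then E_5 = 5²·E_1 = 25·3.485×10^-21 J = 8.71×10^-20 J.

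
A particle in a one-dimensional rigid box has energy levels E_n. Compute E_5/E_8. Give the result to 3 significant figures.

0.391

E_n ∝ n², so E_5/E_8 = 5²/8² = 25/64 = 0.391.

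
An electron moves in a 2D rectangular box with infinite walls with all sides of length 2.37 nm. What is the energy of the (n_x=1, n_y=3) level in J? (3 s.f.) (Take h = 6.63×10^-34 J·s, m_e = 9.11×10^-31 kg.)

E = 1.07×10^-19 J

For a 2D rectangular well E = (h²/8m_e)·Σ n_i²/L_i² = (6.63×10^-34)²/(8·9.11×10^-31) · [1²/(2.37 nm)² + 3²/(2.37 nm)²].
Evaluating gives E = 1.07×10^-19 J.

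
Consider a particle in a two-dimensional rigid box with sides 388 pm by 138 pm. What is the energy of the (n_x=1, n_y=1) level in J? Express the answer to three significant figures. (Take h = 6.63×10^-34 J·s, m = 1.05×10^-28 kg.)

For a 2D rectangular well E = (h²/8m)·Σ n_i²/L_i² = (6.63×10^-34)²/(8·1.05×10^-28) · [1²/(388 pm)² + 1²/(138 pm)²].
Evaluating gives E = 3.10×10^-20 J.

E = 3.10×10^-20 J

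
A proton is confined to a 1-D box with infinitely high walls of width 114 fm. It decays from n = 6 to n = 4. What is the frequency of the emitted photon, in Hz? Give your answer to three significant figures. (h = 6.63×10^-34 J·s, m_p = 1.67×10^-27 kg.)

f = 7.64×10^19 Hz

E_1 = h²/(8m_pL²) = 2.532×10^-15 J and ΔE = (6² − 4²)E_1 = 5.064×10^-14 J.
f = ΔE/h = 5.064×10^-14/6.63×10^-34 = 7.64×10^19 Hz.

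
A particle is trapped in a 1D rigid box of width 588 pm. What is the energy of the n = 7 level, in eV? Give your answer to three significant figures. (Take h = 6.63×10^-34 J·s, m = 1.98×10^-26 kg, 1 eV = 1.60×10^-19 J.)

For an infinite well E_n = n²h²/(8mL²), so E_1 = h²/(8mL²) = (6.63×10^-34)²/(8·1.98×10^-26·(5.88×10^-10 m)²) = 8.026×10^-24 J.
Then E_7 = 7²·E_1 = 49·8.026×10^-24 J = 3.933×10^-22 J.
Converting, E_7 = 3.933×10^-22 J / (1.60×10^-19 J/eV) = 0.00246 eV.

E_7 = 0.00246 eV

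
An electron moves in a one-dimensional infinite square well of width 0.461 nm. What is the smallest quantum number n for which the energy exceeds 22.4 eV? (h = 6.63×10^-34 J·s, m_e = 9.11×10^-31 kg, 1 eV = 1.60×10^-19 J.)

n = 4

E_1 = h²/(8m_eL²) = 2.838×10^-19 J = 1.774 eV.
Need n² > 22.4/1.774 = 12.63, i.e. n > 3.554.
The smallest integer satisfying this is n = 4.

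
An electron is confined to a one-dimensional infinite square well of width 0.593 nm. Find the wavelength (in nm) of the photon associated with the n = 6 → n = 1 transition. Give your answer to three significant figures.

E_1 = h²/(8m_eL²) = 1.713×10^-19 J, so ΔE = (6² − 1²)E_1 = 5.996×10^-18 J.
λ = hc/ΔE = (6.626×10^-34·2.998×10^8)/5.996×10^-18 = 3.31×10^-8 m = 33.1 nm.

λ = 33.1 nm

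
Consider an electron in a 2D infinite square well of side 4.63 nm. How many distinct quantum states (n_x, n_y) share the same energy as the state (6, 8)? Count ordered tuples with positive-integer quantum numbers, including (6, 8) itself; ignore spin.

The level has n_x² + n_y² = 100. The ordered positive-integer solutions are (6, 8), (8, 6).
That gives 2 states.

degeneracy = 2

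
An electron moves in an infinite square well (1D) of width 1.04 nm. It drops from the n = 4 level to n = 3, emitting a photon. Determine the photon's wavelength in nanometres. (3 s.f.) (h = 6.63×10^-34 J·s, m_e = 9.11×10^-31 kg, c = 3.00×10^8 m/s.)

λ = 510 nm

E_1 = h²/(8m_eL²) = 5.576×10^-20 J, so ΔE = (4² − 3²)E_1 = 3.903×10^-19 J.
λ = hc/ΔE = (6.63×10^-34·3.00×10^8)/3.903×10^-19 = 5.10×10^-7 m = 510 nm.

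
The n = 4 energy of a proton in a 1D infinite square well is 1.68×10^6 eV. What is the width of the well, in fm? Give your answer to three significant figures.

From E_n = n²h²/(8m_pL²), L = n·h/√(8m_pE_n).
E_4 = 1.68×10^6 eV = 2.691×10^-13 J, so L = 4·6.626×10^-34/√(8·1.673×10^-27·2.691×10^-13) = 4.42×10^-14 m = 44.2 fm.

L = 44.2 fm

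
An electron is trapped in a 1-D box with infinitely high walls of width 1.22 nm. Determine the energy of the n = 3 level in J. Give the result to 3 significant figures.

For an infinite well E_n = n²h²/(8m_eL²), so E_1 = h²/(8m_eL²) = (6.626×10^-34)²/(8·9.109×10^-31·(1.22×10^-9 m)²) = 4.048×10^-20 J.
Then E_3 = 3²·E_1 = 9·4.048×10^-20 J = 3.64×10^-19 J.

E_3 = 3.64×10^-19 J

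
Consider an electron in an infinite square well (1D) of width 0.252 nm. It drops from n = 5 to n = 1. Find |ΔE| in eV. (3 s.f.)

|ΔE| = 142 eV

E_1 = h²/(8m_eL²) = 9.487×10^-19 J.
|ΔE| = |5² − 1²|·E_1 = 24·9.487×10^-19 J = 2.277×10^-17 J = 142 eV.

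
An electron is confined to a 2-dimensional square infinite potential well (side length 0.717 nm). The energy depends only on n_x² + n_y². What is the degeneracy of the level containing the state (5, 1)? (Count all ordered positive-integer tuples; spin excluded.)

degeneracy = 2

The level has n_x² + n_y² = 26. The ordered positive-integer solutions are (1, 5), (5, 1).
That gives 2 states.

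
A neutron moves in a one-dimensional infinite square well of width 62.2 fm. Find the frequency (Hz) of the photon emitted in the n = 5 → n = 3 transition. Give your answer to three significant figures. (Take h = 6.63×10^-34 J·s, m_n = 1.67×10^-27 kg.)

f = 2.05×10^20 Hz

E_1 = h²/(8m_nL²) = 8.504×10^-15 J and ΔE = (5² − 3²)E_1 = 1.361×10^-13 J.
f = ΔE/h = 1.361×10^-13/6.63×10^-34 = 2.05×10^20 Hz.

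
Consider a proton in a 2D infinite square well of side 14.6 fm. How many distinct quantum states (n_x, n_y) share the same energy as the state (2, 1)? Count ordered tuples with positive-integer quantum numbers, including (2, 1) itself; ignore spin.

degeneracy = 2

The level has n_x² + n_y² = 5. The ordered positive-integer solutions are (1, 2), (2, 1).
That gives 2 states.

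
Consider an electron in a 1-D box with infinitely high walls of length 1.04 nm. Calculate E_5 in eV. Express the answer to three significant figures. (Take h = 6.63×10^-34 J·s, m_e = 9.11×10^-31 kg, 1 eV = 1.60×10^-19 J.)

For an infinite well E_n = n²h²/(8m_eL²), so E_1 = h²/(8m_eL²) = (6.63×10^-34)²/(8·9.11×10^-31·(1.04×10^-9 m)²) = 5.576×10^-20 J.
Then E_5 = 5²·E_1 = 25·5.576×10^-20 J = 1.394×10^-18 J.
Converting, E_5 = 1.394×10^-18 J / (1.60×10^-19 J/eV) = 8.71 eV.

E_5 = 8.71 eV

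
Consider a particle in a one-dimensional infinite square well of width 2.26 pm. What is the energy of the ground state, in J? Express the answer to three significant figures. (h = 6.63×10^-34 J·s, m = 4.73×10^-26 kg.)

For an infinite well E_n = n²h²/(8mL²), so E_1 = h²/(8mL²) = (6.63×10^-34)²/(8·4.73×10^-26·(2.26×10^-12 m)²) = 2.274×10^-19 J.

E_1 = 2.27×10^-19 J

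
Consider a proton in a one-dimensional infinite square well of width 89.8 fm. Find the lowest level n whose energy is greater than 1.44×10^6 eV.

E_1 = h²/(8m_pL²) = 4.068×10^-15 J = 2.539×10^4 eV.
Need n² > 1.44×10^6/2.539×10^4 = 56.72, i.e. n > 7.531.
The smallest integer satisfying this is n = 8.

n = 8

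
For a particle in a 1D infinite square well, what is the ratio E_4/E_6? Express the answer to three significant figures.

0.444

E_n ∝ n², so E_4/E_6 = 4²/6² = 16/36 = 0.444.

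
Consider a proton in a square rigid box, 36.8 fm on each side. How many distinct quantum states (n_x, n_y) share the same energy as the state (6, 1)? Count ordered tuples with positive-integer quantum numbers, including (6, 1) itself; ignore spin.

degeneracy = 2

The level has n_x² + n_y² = 37. The ordered positive-integer solutions are (1, 6), (6, 1).
That gives 2 states.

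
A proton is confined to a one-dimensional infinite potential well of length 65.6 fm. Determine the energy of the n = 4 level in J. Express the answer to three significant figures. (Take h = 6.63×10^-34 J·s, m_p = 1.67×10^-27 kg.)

E_4 = 1.22×10^-13 J

For an infinite well E_n = n²h²/(8m_pL²), so E_1 = h²/(8m_pL²) = (6.63×10^-34)²/(8·1.67×10^-27·(6.56×10^-14 m)²) = 7.646×10^-15 J.
Then E_4 = 4²·E_1 = 16·7.646×10^-15 J = 1.22×10^-13 J.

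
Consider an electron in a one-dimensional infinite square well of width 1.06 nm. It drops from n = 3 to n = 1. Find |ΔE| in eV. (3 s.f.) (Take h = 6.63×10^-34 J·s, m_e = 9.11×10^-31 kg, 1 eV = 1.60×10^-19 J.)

|ΔE| = 2.68 eV

E_1 = h²/(8m_eL²) = 5.368×10^-20 J.
|ΔE| = |3² − 1²|·E_1 = 8·5.368×10^-20 J = 4.294×10^-19 J = 2.68 eV.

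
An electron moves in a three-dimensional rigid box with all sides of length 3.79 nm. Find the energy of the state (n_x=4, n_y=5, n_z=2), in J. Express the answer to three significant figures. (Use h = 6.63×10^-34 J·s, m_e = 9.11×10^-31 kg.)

For a 3D rectangular well E = (h²/8m_e)·Σ n_i²/L_i² = (6.63×10^-34)²/(8·9.11×10^-31) · [4²/(3.79 nm)² + 5²/(3.79 nm)² + 2²/(3.79 nm)²].
Evaluating gives E = 1.89×10^-19 J.

E = 1.89×10^-19 J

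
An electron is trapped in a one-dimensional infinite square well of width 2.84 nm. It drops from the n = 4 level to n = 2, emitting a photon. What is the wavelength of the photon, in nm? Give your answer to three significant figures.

λ = 2.22×10^3 nm

E_1 = h²/(8m_eL²) = 7.470×10^-21 J, so ΔE = (4² − 2²)E_1 = 8.964×10^-20 J.
λ = hc/ΔE = (6.626×10^-34·2.998×10^8)/8.964×10^-20 = 2.22×10^-6 m = 2.22×10^3 nm.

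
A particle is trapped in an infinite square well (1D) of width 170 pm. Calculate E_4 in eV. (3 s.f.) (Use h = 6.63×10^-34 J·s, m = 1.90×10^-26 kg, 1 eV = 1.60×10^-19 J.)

For an infinite well E_n = n²h²/(8mL²), so E_1 = h²/(8mL²) = (6.63×10^-34)²/(8·1.90×10^-26·(1.70×10^-10 m)²) = 1.001×10^-22 J.
Then E_4 = 4²·E_1 = 16·1.001×10^-22 J = 1.602×10^-21 J.
Converting, E_4 = 1.602×10^-21 J / (1.60×10^-19 J/eV) = 0.0100 eV.

E_4 = 0.0100 eV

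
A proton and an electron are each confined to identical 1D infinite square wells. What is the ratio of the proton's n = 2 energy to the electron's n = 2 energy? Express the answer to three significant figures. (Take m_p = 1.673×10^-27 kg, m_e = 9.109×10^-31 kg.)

E_n ∝ 1/m at fixed n and L, so the ratio is m_e/m_p = 9.109×10^-31/1.673×10^-27 = 5.44×10^-4.

5.44×10^-4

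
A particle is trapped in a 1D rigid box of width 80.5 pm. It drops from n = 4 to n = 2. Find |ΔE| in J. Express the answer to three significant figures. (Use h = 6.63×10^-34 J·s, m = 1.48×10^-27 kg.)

|ΔE| = 6.87×10^-20 J

E_1 = h²/(8mL²) = 5.729×10^-21 J.
|ΔE| = |4² − 2²|·E_1 = 12·5.729×10^-21 J = 6.87×10^-20 J.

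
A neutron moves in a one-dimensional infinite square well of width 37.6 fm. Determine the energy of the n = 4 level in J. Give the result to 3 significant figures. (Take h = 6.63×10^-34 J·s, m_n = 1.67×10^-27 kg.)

E_4 = 3.72×10^-13 J

For an infinite well E_n = n²h²/(8m_nL²), so E_1 = h²/(8m_nL²) = (6.63×10^-34)²/(8·1.67×10^-27·(3.76×10^-14 m)²) = 2.327×10^-14 J.
Then E_4 = 4²·E_1 = 16·2.327×10^-14 J = 3.72×10^-13 J.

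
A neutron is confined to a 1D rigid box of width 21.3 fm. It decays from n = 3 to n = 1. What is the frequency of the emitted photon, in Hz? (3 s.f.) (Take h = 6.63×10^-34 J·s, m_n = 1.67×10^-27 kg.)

f = 8.75×10^20 Hz

E_1 = h²/(8m_nL²) = 7.252×10^-14 J and ΔE = (3² − 1²)E_1 = 5.802×10^-13 J.
f = ΔE/h = 5.802×10^-13/6.63×10^-34 = 8.75×10^20 Hz.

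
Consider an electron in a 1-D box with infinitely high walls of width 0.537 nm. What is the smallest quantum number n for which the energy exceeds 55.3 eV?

n = 7

E_1 = h²/(8m_eL²) = 2.089×10^-19 J = 1.304 eV.
Need n² > 55.3/1.304 = 42.41, i.e. n > 6.512.
The smallest integer satisfying this is n = 7.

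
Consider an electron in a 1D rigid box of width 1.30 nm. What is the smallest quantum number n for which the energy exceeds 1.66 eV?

n = 3

E_1 = h²/(8m_eL²) = 3.565×10^-20 J = 0.2225 eV.
Need n² > 1.66/0.2225 = 7.461, i.e. n > 2.731.
The smallest integer satisfying this is n = 3.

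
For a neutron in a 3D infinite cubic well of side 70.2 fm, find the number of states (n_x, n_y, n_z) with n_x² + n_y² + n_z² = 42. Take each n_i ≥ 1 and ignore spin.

The level has n_x² + n_y² + n_z² = 42. The ordered positive-integer solutions are (1, 4, 5), (1, 5, 4), (4, 1, 5), (4, 5, 1), (5, 1, 4), (5, 4, 1).
That gives 6 states.

degeneracy = 6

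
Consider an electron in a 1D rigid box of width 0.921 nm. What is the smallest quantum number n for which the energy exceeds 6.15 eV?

n = 4

E_1 = h²/(8m_eL²) = 7.103×10^-20 J = 0.4434 eV.
Need n² > 6.15/0.4434 = 13.87, i.e. n > 3.724.
The smallest integer satisfying this is n = 4.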